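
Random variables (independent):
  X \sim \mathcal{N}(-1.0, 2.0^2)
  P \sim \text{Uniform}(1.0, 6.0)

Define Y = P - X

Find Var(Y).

For independent RVs: Var(aX + bY) = a²Var(X) + b²Var(Y)
Var(X) = 4
Var(P) = 2.0833333
Var(Y) = (-1)²*4 + 1²*2.0833333
= 1*4 + 1*2.0833333 = 6.0833333

6.0833333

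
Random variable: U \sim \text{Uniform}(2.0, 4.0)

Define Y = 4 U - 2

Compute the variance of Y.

For Y = aU + b: Var(Y) = a² * Var(U)
Var(U) = (4 - 2)^2/12 = 0.33333333
Var(Y) = 4² * 0.33333333 = 16 * 0.33333333 = 5.3333333

5.3333333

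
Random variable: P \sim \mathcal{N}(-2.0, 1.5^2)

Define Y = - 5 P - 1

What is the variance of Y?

For Y = aP + b: Var(Y) = a² * Var(P)
Var(P) = 1.5^2 = 2.25
Var(Y) = (-5)² * 2.25 = 25 * 2.25 = 56.25

56.25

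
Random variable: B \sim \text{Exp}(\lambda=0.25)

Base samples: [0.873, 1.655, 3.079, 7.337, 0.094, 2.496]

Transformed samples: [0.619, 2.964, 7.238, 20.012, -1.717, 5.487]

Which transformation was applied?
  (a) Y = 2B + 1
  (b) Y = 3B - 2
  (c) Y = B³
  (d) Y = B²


Checking option (b) Y = 3B - 2:
  B = 0.873 -> Y = 0.619 ✓
  B = 1.655 -> Y = 2.964 ✓
  B = 3.079 -> Y = 7.238 ✓
All samples match this transformation.

(b) 3B - 2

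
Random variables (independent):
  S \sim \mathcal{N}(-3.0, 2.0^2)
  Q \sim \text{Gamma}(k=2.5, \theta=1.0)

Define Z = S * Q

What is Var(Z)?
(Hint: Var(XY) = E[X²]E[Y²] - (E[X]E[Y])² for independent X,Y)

Var(XY) = E[X²]E[Y²] - (E[X]E[Y])²
E[S] = -3, Var(S) = 4
E[Q] = 2.5, Var(Q) = 2.5
E[S²] = 4 + (-3)² = 13
E[Q²] = 2.5 + 2.5² = 8.75
Var(Z) = 13*8.75 - (-3*2.5)²
= 113.75 - 56.25 = 57.5

57.5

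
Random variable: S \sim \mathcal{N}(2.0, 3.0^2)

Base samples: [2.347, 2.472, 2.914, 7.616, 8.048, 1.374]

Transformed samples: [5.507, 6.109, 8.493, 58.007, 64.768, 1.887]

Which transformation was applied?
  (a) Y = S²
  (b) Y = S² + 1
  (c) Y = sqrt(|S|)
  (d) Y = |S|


Checking option (a) Y = S²:
  S = 2.347 -> Y = 5.507 ✓
  S = 2.472 -> Y = 6.109 ✓
  S = 2.914 -> Y = 8.493 ✓
All samples match this transformation.

(a) S²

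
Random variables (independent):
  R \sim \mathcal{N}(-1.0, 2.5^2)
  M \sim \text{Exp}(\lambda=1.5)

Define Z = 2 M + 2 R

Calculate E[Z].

E[Z] = 2*E[R] + 2*E[M]
E[R] = -1
E[M] = 0.66666667
E[Z] = 2*(-1) + 2*0.66666667 = -0.66666667

-0.66666667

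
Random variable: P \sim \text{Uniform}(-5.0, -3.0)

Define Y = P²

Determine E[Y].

E[P²] = Var(P) + (E[P])² = 0.33333333 + 16 = 16.333333

16.333333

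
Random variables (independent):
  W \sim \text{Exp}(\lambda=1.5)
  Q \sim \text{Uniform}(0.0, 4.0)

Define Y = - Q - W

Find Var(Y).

For independent RVs: Var(aX + bY) = a²Var(X) + b²Var(Y)
Var(W) = 0.44444444
Var(Q) = 1.3333333
Var(Y) = (-1)²*0.44444444 + (-1)²*1.3333333
= 1*0.44444444 + 1*1.3333333 = 1.7777778

1.7777778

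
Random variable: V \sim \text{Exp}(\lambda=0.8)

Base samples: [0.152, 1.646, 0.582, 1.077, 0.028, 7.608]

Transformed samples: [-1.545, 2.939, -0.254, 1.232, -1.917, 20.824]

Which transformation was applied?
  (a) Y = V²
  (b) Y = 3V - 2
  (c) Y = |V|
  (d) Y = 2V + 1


Checking option (b) Y = 3V - 2:
  V = 0.152 -> Y = -1.545 ✓
  V = 1.646 -> Y = 2.939 ✓
  V = 0.582 -> Y = -0.254 ✓
All samples match this transformation.

(b) 3V - 2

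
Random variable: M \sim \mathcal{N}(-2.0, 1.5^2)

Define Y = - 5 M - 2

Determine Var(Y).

For Y = aM + b: Var(Y) = a² * Var(M)
Var(M) = 1.5^2 = 2.25
Var(Y) = (-5)² * 2.25 = 25 * 2.25 = 56.25

56.25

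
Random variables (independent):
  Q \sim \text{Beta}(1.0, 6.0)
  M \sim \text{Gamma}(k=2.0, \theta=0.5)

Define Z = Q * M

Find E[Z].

For independent RVs: E[XY] = E[X]*E[Y]
E[Q] = 0.14285714
E[M] = 1
E[Z] = 0.14285714 * 1 = 0.14285714

0.14285714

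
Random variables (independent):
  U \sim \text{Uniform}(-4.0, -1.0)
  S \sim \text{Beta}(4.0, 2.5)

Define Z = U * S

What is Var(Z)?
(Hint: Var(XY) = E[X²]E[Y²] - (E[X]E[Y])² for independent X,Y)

Var(XY) = E[X²]E[Y²] - (E[X]E[Y])²
E[U] = -2.5, Var(U) = 0.75
E[S] = 0.61538462, Var(S) = 0.031558185
E[U²] = 0.75 + (-2.5)² = 7
E[S²] = 0.031558185 + 0.61538462² = 0.41025641
Var(Z) = 7*0.41025641 - (-2.5*0.61538462)²
= 2.8717949 - 2.3668639 = 0.50493097

0.50493097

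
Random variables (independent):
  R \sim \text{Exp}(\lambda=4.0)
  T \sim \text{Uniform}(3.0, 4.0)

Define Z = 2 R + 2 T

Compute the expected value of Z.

E[Z] = 2*E[R] + 2*E[T]
E[R] = 0.25
E[T] = 3.5
E[Z] = 2*0.25 + 2*3.5 = 7.5

7.5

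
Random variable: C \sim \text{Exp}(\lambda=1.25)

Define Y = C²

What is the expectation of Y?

Using E[X²] = Var(X) + (E[X])²:
E[C] = 0.8
Var(C) = 1/1.25^2 = 0.64
E[C²] = 0.64 + 0.8² = 0.64 + 0.64 = 1.28

1.28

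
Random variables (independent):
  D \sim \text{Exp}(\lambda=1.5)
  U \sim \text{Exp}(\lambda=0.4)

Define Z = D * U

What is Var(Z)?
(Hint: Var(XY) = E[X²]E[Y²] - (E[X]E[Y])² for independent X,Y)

Var(XY) = E[X²]E[Y²] - (E[X]E[Y])²
E[D] = 0.66666667, Var(D) = 0.44444444
E[U] = 2.5, Var(U) = 6.25
E[D²] = 0.44444444 + 0.66666667² = 0.88888889
E[U²] = 6.25 + 2.5² = 12.5
Var(Z) = 0.88888889*12.5 - (0.66666667*2.5)²
= 11.111111 - 2.7777778 = 8.3333333

8.3333333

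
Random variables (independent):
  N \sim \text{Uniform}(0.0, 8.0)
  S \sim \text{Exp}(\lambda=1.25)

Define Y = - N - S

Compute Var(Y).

For independent RVs: Var(aX + bY) = a²Var(X) + b²Var(Y)
Var(N) = 5.3333333
Var(S) = 0.64
Var(Y) = (-1)²*5.3333333 + (-1)²*0.64
= 1*5.3333333 + 1*0.64 = 5.9733333

5.9733333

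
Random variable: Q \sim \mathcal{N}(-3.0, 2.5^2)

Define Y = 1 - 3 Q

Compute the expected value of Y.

For Y = -3Q + 1:
E[Y] = -3 * E[Q] + 1
E[Q] = -3.0 = -3
E[Y] = -3 * (-3) + 1 = 10

10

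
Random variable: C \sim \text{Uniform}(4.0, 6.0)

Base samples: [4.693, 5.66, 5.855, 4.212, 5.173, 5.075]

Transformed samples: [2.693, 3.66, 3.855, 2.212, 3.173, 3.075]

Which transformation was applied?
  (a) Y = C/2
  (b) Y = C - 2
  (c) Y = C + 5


Checking option (b) Y = C - 2:
  C = 4.693 -> Y = 2.693 ✓
  C = 5.66 -> Y = 3.66 ✓
  C = 5.855 -> Y = 3.855 ✓
All samples match this transformation.

(b) C - 2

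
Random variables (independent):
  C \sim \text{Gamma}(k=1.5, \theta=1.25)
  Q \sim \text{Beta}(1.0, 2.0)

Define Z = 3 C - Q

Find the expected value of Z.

E[Z] = 3*E[C] - 1*E[Q]
E[C] = 1.875
E[Q] = 0.33333333
E[Z] = 3*1.875 - 1*0.33333333 = 5.2916667

5.2916667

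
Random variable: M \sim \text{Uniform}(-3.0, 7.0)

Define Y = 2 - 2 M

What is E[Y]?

For Y = -2M + 2:
E[Y] = -2 * E[M] + 2
E[M] = (-3 + 7)/2 = 2
E[Y] = -2 * 2 + 2 = -2

-2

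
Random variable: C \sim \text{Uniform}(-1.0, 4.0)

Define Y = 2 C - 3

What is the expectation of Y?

For Y = 2C - 3:
E[Y] = 2 * E[C] - 3
E[C] = (-1 + 4)/2 = 1.5
E[Y] = 2 * 1.5 - 3 = 0

0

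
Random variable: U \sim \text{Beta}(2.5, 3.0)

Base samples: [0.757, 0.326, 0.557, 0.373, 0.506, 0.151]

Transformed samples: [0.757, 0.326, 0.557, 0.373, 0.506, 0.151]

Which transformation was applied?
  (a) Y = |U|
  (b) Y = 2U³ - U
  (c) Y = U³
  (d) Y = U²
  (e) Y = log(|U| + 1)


Checking option (a) Y = |U|:
  U = 0.757 -> Y = 0.757 ✓
  U = 0.326 -> Y = 0.326 ✓
  U = 0.557 -> Y = 0.557 ✓
All samples match this transformation.

(a) |U|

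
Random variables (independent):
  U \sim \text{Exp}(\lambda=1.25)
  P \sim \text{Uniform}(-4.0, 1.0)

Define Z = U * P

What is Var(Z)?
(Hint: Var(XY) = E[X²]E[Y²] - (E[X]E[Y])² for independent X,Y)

Var(XY) = E[X²]E[Y²] - (E[X]E[Y])²
E[U] = 0.8, Var(U) = 0.64
E[P] = -1.5, Var(P) = 2.0833333
E[U²] = 0.64 + 0.8² = 1.28
E[P²] = 2.0833333 + (-1.5)² = 4.3333333
Var(Z) = 1.28*4.3333333 - (0.8*(-1.5))²
= 5.5466667 - 1.44 = 4.1066667

4.1066667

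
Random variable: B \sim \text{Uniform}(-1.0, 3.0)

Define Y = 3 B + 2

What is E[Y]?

For Y = 3B + 2:
E[Y] = 3 * E[B] + 2
E[B] = (-1 + 3)/2 = 1
E[Y] = 3 * 1 + 2 = 5

5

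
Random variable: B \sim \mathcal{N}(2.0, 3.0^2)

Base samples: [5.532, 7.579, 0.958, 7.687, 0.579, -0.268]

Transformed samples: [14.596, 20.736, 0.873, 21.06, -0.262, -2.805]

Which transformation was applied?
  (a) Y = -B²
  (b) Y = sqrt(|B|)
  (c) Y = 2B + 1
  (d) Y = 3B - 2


Checking option (d) Y = 3B - 2:
  B = 5.532 -> Y = 14.596 ✓
  B = 7.579 -> Y = 20.736 ✓
  B = 0.958 -> Y = 0.873 ✓
All samples match this transformation.

(d) 3B - 2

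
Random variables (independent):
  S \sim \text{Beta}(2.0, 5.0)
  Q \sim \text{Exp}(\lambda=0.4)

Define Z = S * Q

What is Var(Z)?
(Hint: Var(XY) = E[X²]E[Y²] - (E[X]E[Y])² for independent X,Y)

Var(XY) = E[X²]E[Y²] - (E[X]E[Y])²
E[S] = 0.28571429, Var(S) = 0.025510204
E[Q] = 2.5, Var(Q) = 6.25
E[S²] = 0.025510204 + 0.28571429² = 0.10714286
E[Q²] = 6.25 + 2.5² = 12.5
Var(Z) = 0.10714286*12.5 - (0.28571429*2.5)²
= 1.3392857 - 0.51020408 = 0.82908163

0.82908163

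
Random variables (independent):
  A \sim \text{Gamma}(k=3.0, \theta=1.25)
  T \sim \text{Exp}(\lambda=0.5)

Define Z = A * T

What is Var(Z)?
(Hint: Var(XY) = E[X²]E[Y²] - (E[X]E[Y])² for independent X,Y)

Var(XY) = E[X²]E[Y²] - (E[X]E[Y])²
E[A] = 3.75, Var(A) = 4.6875
E[T] = 2, Var(T) = 4
E[A²] = 4.6875 + 3.75² = 18.75
E[T²] = 4 + 2² = 8
Var(Z) = 18.75*8 - (3.75*2)²
= 150 - 56.25 = 93.75

93.75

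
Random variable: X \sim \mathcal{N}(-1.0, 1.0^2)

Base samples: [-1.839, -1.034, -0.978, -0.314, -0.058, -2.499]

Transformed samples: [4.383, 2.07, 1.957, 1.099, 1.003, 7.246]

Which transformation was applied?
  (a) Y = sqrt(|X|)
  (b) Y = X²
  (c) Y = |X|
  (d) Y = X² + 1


Checking option (d) Y = X² + 1:
  X = -1.839 -> Y = 4.383 ✓
  X = -1.034 -> Y = 2.07 ✓
  X = -0.978 -> Y = 1.957 ✓
All samples match this transformation.

(d) X² + 1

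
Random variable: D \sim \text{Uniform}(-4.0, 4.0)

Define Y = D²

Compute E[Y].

E[D²] = Var(D) + (E[D])² = 5.3333333 + 0 = 5.3333333

5.3333333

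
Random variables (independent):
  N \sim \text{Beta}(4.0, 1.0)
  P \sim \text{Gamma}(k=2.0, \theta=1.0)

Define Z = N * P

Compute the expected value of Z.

For independent RVs: E[XY] = E[X]*E[Y]
E[N] = 0.8
E[P] = 2
E[Z] = 0.8 * 2 = 1.6

1.6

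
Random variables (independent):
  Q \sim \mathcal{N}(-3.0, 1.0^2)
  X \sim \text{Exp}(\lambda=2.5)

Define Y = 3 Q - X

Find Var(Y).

For independent RVs: Var(aX + bY) = a²Var(X) + b²Var(Y)
Var(Q) = 1
Var(X) = 0.16
Var(Y) = 3²*1 + (-1)²*0.16
= 9*1 + 1*0.16 = 9.16

9.16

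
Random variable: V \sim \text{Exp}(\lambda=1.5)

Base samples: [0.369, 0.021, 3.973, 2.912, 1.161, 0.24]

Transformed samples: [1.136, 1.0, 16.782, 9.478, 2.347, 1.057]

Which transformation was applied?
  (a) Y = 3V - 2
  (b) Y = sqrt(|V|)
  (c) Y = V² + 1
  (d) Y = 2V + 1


Checking option (c) Y = V² + 1:
  V = 0.369 -> Y = 1.136 ✓
  V = 0.021 -> Y = 1.0 ✓
  V = 3.973 -> Y = 16.782 ✓
All samples match this transformation.

(c) V² + 1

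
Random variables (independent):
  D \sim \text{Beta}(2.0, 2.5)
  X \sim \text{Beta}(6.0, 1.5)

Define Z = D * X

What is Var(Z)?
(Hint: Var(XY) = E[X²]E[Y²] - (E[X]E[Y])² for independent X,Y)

Var(XY) = E[X²]E[Y²] - (E[X]E[Y])²
E[D] = 0.44444444, Var(D) = 0.044893378
E[X] = 0.8, Var(X) = 0.018823529
E[D²] = 0.044893378 + 0.44444444² = 0.24242424
E[X²] = 0.018823529 + 0.8² = 0.65882353
Var(Z) = 0.24242424*0.65882353 - (0.44444444*0.8)²
= 0.1597148 - 0.12641975 = 0.033295042

0.033295042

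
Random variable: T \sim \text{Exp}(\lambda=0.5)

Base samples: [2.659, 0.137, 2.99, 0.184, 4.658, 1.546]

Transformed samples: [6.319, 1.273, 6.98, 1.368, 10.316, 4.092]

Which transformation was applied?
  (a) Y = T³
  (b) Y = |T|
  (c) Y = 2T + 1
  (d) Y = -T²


Checking option (c) Y = 2T + 1:
  T = 2.659 -> Y = 6.319 ✓
  T = 0.137 -> Y = 1.273 ✓
  T = 2.99 -> Y = 6.98 ✓
All samples match this transformation.

(c) 2T + 1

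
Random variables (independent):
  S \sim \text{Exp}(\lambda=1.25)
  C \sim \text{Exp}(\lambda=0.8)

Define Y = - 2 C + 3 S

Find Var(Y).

For independent RVs: Var(aX + bY) = a²Var(X) + b²Var(Y)
Var(S) = 0.64
Var(C) = 1.5625
Var(Y) = 3²*0.64 + (-2)²*1.5625
= 9*0.64 + 4*1.5625 = 12.01

12.01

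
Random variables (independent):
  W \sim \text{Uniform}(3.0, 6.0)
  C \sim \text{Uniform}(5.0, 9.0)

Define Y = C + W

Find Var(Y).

For independent RVs: Var(aX + bY) = a²Var(X) + b²Var(Y)
Var(W) = 0.75
Var(C) = 1.3333333
Var(Y) = 1²*0.75 + 1²*1.3333333
= 1*0.75 + 1*1.3333333 = 2.0833333

2.0833333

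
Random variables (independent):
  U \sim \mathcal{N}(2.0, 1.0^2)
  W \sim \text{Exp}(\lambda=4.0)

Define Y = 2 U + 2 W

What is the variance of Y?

For independent RVs: Var(aX + bY) = a²Var(X) + b²Var(Y)
Var(U) = 1
Var(W) = 0.0625
Var(Y) = 2²*1 + 2²*0.0625
= 4*1 + 4*0.0625 = 4.25

4.25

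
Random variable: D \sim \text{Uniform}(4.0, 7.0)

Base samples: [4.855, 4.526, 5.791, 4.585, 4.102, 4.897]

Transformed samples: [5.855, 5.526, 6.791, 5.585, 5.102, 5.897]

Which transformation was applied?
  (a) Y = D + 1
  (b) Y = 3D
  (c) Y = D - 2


Checking option (a) Y = D + 1:
  D = 4.855 -> Y = 5.855 ✓
  D = 4.526 -> Y = 5.526 ✓
  D = 5.791 -> Y = 6.791 ✓
All samples match this transformation.

(a) D + 1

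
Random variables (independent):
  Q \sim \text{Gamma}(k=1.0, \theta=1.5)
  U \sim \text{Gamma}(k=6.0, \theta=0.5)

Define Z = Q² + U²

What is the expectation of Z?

E[Z] = E[Q²] + E[U²]
E[Q²] = Var(Q) + E[Q]² = 2.25 + 2.25 = 4.5
E[U²] = Var(U) + E[U]² = 1.5 + 9 = 10.5
E[Z] = 4.5 + 10.5 = 15

15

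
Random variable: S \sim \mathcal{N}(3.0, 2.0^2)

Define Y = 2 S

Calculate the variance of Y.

For Y = aS + b: Var(Y) = a² * Var(S)
Var(S) = 2.0^2 = 4
Var(Y) = 2² * 4 = 4 * 4 = 16

16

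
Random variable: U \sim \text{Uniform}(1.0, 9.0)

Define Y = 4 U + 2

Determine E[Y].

For Y = 4U + 2:
E[Y] = 4 * E[U] + 2
E[U] = (1 + 9)/2 = 5
E[Y] = 4 * 5 + 2 = 22

22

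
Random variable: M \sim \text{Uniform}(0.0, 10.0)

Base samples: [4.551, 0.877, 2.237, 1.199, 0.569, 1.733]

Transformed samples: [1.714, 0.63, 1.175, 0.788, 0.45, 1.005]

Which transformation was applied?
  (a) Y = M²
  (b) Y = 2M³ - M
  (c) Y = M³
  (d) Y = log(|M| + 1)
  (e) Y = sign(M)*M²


Checking option (d) Y = log(|M| + 1):
  M = 4.551 -> Y = 1.714 ✓
  M = 0.877 -> Y = 0.63 ✓
  M = 2.237 -> Y = 1.175 ✓
All samples match this transformation.

(d) log(|M| + 1)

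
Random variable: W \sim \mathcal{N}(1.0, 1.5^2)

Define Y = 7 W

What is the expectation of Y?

For Y = 7W:
E[Y] = 7 * E[W]
E[W] = 1.0 = 1
E[Y] = 7 * 1 = 7

7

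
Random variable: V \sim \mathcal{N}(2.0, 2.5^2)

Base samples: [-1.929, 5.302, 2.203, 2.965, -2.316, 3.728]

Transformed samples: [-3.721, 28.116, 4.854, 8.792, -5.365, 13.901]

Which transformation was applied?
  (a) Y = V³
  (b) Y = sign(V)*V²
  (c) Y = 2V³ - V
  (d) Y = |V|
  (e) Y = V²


Checking option (b) Y = sign(V)*V²:
  V = -1.929 -> Y = -3.721 ✓
  V = 5.302 -> Y = 28.116 ✓
  V = 2.203 -> Y = 4.854 ✓
All samples match this transformation.

(b) sign(V)*V²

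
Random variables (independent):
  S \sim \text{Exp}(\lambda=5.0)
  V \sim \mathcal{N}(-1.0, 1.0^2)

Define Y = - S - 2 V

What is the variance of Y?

For independent RVs: Var(aX + bY) = a²Var(X) + b²Var(Y)
Var(S) = 0.04
Var(V) = 1
Var(Y) = (-1)²*0.04 + (-2)²*1
= 1*0.04 + 4*1 = 4.04

4.04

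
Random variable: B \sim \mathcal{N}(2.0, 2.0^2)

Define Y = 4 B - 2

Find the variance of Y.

For Y = aB + b: Var(Y) = a² * Var(B)
Var(B) = 2.0^2 = 4
Var(Y) = 4² * 4 = 16 * 4 = 64

64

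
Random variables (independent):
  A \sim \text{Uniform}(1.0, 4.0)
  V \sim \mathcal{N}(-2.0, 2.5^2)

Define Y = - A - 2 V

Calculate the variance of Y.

For independent RVs: Var(aX + bY) = a²Var(X) + b²Var(Y)
Var(A) = 0.75
Var(V) = 6.25
Var(Y) = (-1)²*0.75 + (-2)²*6.25
= 1*0.75 + 4*6.25 = 25.75

25.75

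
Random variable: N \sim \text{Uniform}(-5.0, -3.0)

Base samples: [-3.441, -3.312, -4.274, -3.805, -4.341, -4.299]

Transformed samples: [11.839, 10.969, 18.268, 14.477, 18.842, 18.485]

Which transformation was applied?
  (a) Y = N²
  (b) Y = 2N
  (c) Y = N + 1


Checking option (a) Y = N²:
  N = -3.441 -> Y = 11.839 ✓
  N = -3.312 -> Y = 10.969 ✓
  N = -4.274 -> Y = 18.268 ✓
All samples match this transformation.

(a) N²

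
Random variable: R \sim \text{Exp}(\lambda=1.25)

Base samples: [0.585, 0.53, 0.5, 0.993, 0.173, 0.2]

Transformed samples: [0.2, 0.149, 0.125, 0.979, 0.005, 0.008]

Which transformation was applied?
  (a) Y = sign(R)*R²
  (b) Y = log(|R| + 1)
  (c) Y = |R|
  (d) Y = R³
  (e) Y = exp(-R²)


Checking option (d) Y = R³:
  R = 0.585 -> Y = 0.2 ✓
  R = 0.53 -> Y = 0.149 ✓
  R = 0.5 -> Y = 0.125 ✓
All samples match this transformation.

(d) R³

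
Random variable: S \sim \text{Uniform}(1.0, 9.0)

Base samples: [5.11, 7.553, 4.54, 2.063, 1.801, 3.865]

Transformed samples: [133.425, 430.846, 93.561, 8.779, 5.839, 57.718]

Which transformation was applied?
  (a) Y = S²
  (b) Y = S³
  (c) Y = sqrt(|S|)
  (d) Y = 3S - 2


Checking option (b) Y = S³:
  S = 5.11 -> Y = 133.425 ✓
  S = 7.553 -> Y = 430.846 ✓
  S = 4.54 -> Y = 93.561 ✓
All samples match this transformation.

(b) S³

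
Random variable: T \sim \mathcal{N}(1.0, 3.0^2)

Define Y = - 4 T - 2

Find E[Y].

For Y = -4T - 2:
E[Y] = -4 * E[T] - 2
E[T] = 1.0 = 1
E[Y] = -4 * 1 - 2 = -6

-6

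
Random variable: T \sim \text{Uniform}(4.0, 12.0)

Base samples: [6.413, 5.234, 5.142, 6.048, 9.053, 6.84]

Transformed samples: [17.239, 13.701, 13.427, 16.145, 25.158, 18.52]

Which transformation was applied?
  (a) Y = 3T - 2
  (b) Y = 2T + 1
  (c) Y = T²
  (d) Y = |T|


Checking option (a) Y = 3T - 2:
  T = 6.413 -> Y = 17.239 ✓
  T = 5.234 -> Y = 13.701 ✓
  T = 5.142 -> Y = 13.427 ✓
All samples match this transformation.

(a) 3T - 2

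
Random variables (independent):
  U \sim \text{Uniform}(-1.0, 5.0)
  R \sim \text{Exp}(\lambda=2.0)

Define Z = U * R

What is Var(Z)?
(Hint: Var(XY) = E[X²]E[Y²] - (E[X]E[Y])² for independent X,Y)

Var(XY) = E[X²]E[Y²] - (E[X]E[Y])²
E[U] = 2, Var(U) = 3
E[R] = 0.5, Var(R) = 0.25
E[U²] = 3 + 2² = 7
E[R²] = 0.25 + 0.5² = 0.5
Var(Z) = 7*0.5 - (2*0.5)²
= 3.5 - 1 = 2.5

2.5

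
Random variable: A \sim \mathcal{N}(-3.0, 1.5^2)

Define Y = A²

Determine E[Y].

Using E[X²] = Var(X) + (E[X])²:
E[A] = -3
Var(A) = 1.5^2 = 2.25
E[A²] = 2.25 + (-3)² = 2.25 + 9 = 11.25

11.25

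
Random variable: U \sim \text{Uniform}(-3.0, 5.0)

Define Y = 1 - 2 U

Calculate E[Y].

For Y = -2U + 1:
E[Y] = -2 * E[U] + 1
E[U] = (-3 + 5)/2 = 1
E[Y] = -2 * 1 + 1 = -1

-1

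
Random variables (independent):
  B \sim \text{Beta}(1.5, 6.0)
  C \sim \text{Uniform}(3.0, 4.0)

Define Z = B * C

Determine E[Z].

For independent RVs: E[XY] = E[X]*E[Y]
E[B] = 0.2
E[C] = 3.5
E[Z] = 0.2 * 3.5 = 0.7

0.7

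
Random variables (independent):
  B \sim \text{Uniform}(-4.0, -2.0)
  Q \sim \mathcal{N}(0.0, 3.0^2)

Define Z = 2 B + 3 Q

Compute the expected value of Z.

E[Z] = 2*E[B] + 3*E[Q]
E[B] = -3
E[Q] = 0
E[Z] = 2*(-3) + 3*0 = -6

-6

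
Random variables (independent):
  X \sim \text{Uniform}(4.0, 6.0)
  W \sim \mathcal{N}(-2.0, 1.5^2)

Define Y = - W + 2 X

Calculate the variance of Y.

For independent RVs: Var(aX + bY) = a²Var(X) + b²Var(Y)
Var(X) = 0.33333333
Var(W) = 2.25
Var(Y) = 2²*0.33333333 + (-1)²*2.25
= 4*0.33333333 + 1*2.25 = 3.5833333

3.5833333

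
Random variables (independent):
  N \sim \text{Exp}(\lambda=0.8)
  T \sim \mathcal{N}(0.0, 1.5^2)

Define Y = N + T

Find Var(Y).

For independent RVs: Var(aX + bY) = a²Var(X) + b²Var(Y)
Var(N) = 1.5625
Var(T) = 2.25
Var(Y) = 1²*1.5625 + 1²*2.25
= 1*1.5625 + 1*2.25 = 3.8125

3.8125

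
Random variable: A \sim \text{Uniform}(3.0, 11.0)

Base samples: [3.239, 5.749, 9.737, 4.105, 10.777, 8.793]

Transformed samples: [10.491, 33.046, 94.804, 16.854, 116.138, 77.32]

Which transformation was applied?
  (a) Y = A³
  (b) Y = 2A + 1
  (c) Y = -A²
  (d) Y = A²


Checking option (d) Y = A²:
  A = 3.239 -> Y = 10.491 ✓
  A = 5.749 -> Y = 33.046 ✓
  A = 9.737 -> Y = 94.804 ✓
All samples match this transformation.

(d) A²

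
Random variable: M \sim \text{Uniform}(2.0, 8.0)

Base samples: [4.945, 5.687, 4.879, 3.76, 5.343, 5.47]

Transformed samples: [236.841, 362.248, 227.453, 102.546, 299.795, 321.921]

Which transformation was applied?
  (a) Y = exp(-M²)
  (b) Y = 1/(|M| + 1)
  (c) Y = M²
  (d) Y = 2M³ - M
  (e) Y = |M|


Checking option (d) Y = 2M³ - M:
  M = 4.945 -> Y = 236.841 ✓
  M = 5.687 -> Y = 362.248 ✓
  M = 4.879 -> Y = 227.453 ✓
All samples match this transformation.

(d) 2M³ - M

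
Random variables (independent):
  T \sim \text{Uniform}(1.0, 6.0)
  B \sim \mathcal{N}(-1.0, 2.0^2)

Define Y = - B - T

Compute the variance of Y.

For independent RVs: Var(aX + bY) = a²Var(X) + b²Var(Y)
Var(T) = 2.0833333
Var(B) = 4
Var(Y) = (-1)²*2.0833333 + (-1)²*4
= 1*2.0833333 + 1*4 = 6.0833333

6.0833333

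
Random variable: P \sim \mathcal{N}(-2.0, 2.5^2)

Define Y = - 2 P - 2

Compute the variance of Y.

For Y = aP + b: Var(Y) = a² * Var(P)
Var(P) = 2.5^2 = 6.25
Var(Y) = (-2)² * 6.25 = 4 * 6.25 = 25

25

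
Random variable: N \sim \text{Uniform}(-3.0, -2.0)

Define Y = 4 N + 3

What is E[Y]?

For Y = 4N + 3:
E[Y] = 4 * E[N] + 3
E[N] = (-3 - 2)/2 = -2.5
E[Y] = 4 * (-2.5) + 3 = -7

-7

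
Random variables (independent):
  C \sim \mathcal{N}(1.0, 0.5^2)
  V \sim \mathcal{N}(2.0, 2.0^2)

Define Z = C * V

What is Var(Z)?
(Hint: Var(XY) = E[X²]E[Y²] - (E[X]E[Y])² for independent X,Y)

Var(XY) = E[X²]E[Y²] - (E[X]E[Y])²
E[C] = 1, Var(C) = 0.25
E[V] = 2, Var(V) = 4
E[C²] = 0.25 + 1² = 1.25
E[V²] = 4 + 2² = 8
Var(Z) = 1.25*8 - (1*2)²
= 10 - 4 = 6

6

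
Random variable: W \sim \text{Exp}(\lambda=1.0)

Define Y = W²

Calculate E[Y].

E[W²] = Var(W) + (E[W])² = 1 + 1 = 2

2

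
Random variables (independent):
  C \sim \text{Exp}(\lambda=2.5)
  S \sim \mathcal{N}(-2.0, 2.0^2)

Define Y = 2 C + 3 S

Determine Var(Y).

For independent RVs: Var(aX + bY) = a²Var(X) + b²Var(Y)
Var(C) = 0.16
Var(S) = 4
Var(Y) = 2²*0.16 + 3²*4
= 4*0.16 + 9*4 = 36.64

36.64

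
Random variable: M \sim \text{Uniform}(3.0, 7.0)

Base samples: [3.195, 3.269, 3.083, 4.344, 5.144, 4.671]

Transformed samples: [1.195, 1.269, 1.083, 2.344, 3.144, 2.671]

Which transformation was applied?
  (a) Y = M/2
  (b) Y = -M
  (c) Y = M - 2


Checking option (c) Y = M - 2:
  M = 3.195 -> Y = 1.195 ✓
  M = 3.269 -> Y = 1.269 ✓
  M = 3.083 -> Y = 1.083 ✓
All samples match this transformation.

(c) M - 2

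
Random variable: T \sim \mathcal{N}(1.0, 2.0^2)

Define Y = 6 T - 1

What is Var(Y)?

For Y = aT + b: Var(Y) = a² * Var(T)
Var(T) = 2.0^2 = 4
Var(Y) = 6² * 4 = 36 * 4 = 144

144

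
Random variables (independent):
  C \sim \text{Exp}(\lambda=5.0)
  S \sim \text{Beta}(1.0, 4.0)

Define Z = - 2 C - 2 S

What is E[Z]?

E[Z] = -2*E[C] - 2*E[S]
E[C] = 0.2
E[S] = 0.2
E[Z] = -2*0.2 - 2*0.2 = -0.8

-0.8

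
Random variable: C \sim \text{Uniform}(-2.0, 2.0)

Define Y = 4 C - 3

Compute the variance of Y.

For Y = aC + b: Var(Y) = a² * Var(C)
Var(C) = (2 + 2)^2/12 = 1.3333333
Var(Y) = 4² * 1.3333333 = 16 * 1.3333333 = 21.333333

21.333333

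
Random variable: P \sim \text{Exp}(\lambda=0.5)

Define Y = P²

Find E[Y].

E[P²] = Var(P) + (E[P])² = 4 + 4 = 8

8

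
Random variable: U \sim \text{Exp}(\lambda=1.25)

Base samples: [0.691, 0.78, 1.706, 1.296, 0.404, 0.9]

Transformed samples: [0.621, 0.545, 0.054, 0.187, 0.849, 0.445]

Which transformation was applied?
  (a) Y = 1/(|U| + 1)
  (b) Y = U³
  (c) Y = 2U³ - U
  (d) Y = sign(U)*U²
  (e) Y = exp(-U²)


Checking option (e) Y = exp(-U²):
  U = 0.691 -> Y = 0.621 ✓
  U = 0.78 -> Y = 0.545 ✓
  U = 1.706 -> Y = 0.054 ✓
All samples match this transformation.

(e) exp(-U²)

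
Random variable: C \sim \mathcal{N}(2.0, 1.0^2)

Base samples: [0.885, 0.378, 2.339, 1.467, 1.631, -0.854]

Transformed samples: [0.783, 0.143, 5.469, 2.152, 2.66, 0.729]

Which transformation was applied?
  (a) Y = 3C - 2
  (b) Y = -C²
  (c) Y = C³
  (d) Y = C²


Checking option (d) Y = C²:
  C = 0.885 -> Y = 0.783 ✓
  C = 0.378 -> Y = 0.143 ✓
  C = 2.339 -> Y = 5.469 ✓
All samples match this transformation.

(d) C²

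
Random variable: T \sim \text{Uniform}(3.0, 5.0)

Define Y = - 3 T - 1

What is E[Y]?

For Y = -3T - 1:
E[Y] = -3 * E[T] - 1
E[T] = (3 + 5)/2 = 4
E[Y] = -3 * 4 - 1 = -13

-13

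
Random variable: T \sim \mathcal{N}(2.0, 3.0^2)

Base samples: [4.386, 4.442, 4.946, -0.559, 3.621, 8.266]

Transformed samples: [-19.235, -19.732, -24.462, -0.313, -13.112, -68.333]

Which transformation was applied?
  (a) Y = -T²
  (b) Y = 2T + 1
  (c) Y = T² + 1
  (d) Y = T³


Checking option (a) Y = -T²:
  T = 4.386 -> Y = -19.235 ✓
  T = 4.442 -> Y = -19.732 ✓
  T = 4.946 -> Y = -24.462 ✓
All samples match this transformation.

(a) -T²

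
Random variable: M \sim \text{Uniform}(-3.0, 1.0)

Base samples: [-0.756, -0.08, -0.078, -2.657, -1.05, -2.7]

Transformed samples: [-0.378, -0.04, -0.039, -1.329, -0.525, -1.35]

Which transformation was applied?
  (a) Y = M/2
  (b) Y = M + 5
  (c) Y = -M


Checking option (a) Y = M/2:
  M = -0.756 -> Y = -0.378 ✓
  M = -0.08 -> Y = -0.04 ✓
  M = -0.078 -> Y = -0.039 ✓
All samples match this transformation.

(a) M/2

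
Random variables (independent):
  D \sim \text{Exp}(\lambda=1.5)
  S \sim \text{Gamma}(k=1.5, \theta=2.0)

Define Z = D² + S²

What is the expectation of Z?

E[Z] = E[D²] + E[S²]
E[D²] = Var(D) + E[D]² = 0.44444444 + 0.44444444 = 0.88888889
E[S²] = Var(S) + E[S]² = 6 + 9 = 15
E[Z] = 0.88888889 + 15 = 15.888889

15.888889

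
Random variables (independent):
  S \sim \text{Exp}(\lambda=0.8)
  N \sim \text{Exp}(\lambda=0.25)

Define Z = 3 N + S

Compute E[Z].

E[Z] = 1*E[S] + 3*E[N]
E[S] = 1.25
E[N] = 4
E[Z] = 1*1.25 + 3*4 = 13.25

13.25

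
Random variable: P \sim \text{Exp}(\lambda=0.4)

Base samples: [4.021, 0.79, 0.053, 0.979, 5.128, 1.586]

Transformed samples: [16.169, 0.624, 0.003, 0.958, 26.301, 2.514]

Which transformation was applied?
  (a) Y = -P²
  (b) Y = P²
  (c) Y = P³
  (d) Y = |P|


Checking option (b) Y = P²:
  P = 4.021 -> Y = 16.169 ✓
  P = 0.79 -> Y = 0.624 ✓
  P = 0.053 -> Y = 0.003 ✓
All samples match this transformation.

(b) P²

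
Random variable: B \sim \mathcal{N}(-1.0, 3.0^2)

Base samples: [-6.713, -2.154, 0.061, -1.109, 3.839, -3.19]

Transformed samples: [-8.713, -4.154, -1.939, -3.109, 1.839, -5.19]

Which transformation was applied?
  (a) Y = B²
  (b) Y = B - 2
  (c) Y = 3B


Checking option (b) Y = B - 2:
  B = -6.713 -> Y = -8.713 ✓
  B = -2.154 -> Y = -4.154 ✓
  B = 0.061 -> Y = -1.939 ✓
All samples match this transformation.

(b) B - 2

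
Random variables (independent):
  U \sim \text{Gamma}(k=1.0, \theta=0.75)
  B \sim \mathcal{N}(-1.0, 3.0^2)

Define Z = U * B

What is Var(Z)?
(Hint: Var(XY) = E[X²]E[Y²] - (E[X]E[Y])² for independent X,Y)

Var(XY) = E[X²]E[Y²] - (E[X]E[Y])²
E[U] = 0.75, Var(U) = 0.5625
E[B] = -1, Var(B) = 9
E[U²] = 0.5625 + 0.75² = 1.125
E[B²] = 9 + (-1)² = 10
Var(Z) = 1.125*10 - (0.75*(-1))²
= 11.25 - 0.5625 = 10.6875

10.6875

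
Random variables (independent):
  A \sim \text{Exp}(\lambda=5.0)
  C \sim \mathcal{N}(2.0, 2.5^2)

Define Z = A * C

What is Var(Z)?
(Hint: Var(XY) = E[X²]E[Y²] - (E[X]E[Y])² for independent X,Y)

Var(XY) = E[X²]E[Y²] - (E[X]E[Y])²
E[A] = 0.2, Var(A) = 0.04
E[C] = 2, Var(C) = 6.25
E[A²] = 0.04 + 0.2² = 0.08
E[C²] = 6.25 + 2² = 10.25
Var(Z) = 0.08*10.25 - (0.2*2)²
= 0.82 - 0.16 = 0.66

0.66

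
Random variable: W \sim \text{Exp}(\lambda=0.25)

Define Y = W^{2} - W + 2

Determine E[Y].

E[Y] = 1*E[W²] - 1*E[W] + 2
E[W] = 4
E[W²] = Var(W) + (E[W])² = 16 + 16 = 32
E[Y] = 1*32 - 1*4 + 2 = 30

30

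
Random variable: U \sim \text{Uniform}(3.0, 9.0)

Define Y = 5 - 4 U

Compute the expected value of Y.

For Y = -4U + 5:
E[Y] = -4 * E[U] + 5
E[U] = (3 + 9)/2 = 6
E[Y] = -4 * 6 + 5 = -19

-19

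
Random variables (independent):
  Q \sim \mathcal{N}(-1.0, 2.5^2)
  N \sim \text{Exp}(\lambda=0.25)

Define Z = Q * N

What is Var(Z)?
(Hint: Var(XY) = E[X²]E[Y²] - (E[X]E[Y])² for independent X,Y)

Var(XY) = E[X²]E[Y²] - (E[X]E[Y])²
E[Q] = -1, Var(Q) = 6.25
E[N] = 4, Var(N) = 16
E[Q²] = 6.25 + (-1)² = 7.25
E[N²] = 16 + 4² = 32
Var(Z) = 7.25*32 - (-1*4)²
= 232 - 16 = 216

216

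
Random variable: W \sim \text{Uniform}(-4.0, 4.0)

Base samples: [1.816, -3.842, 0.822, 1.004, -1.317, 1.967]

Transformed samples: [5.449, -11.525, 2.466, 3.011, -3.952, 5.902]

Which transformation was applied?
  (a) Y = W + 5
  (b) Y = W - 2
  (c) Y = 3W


Checking option (c) Y = 3W:
  W = 1.816 -> Y = 5.449 ✓
  W = -3.842 -> Y = -11.525 ✓
  W = 0.822 -> Y = 2.466 ✓
All samples match this transformation.

(c) 3W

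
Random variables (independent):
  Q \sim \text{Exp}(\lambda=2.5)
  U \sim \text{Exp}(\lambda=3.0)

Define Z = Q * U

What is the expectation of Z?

For independent RVs: E[XY] = E[X]*E[Y]
E[Q] = 0.4
E[U] = 0.33333333
E[Z] = 0.4 * 0.33333333 = 0.13333333

0.13333333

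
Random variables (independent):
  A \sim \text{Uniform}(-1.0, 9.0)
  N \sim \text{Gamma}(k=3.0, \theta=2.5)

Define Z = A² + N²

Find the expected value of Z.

E[Z] = E[A²] + E[N²]
E[A²] = Var(A) + E[A]² = 8.3333333 + 16 = 24.333333
E[N²] = Var(N) + E[N]² = 18.75 + 56.25 = 75
E[Z] = 24.333333 + 75 = 99.333333

99.333333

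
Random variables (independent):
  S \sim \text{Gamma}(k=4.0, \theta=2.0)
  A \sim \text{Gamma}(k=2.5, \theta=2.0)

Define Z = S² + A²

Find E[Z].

E[Z] = E[S²] + E[A²]
E[S²] = Var(S) + E[S]² = 16 + 64 = 80
E[A²] = Var(A) + E[A]² = 10 + 25 = 35
E[Z] = 80 + 35 = 115

115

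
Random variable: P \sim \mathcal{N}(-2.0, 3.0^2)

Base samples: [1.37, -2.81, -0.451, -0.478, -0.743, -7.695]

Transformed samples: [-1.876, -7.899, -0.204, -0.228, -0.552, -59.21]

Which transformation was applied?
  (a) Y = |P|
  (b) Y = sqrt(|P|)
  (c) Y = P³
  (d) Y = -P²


Checking option (d) Y = -P²:
  P = 1.37 -> Y = -1.876 ✓
  P = -2.81 -> Y = -7.899 ✓
  P = -0.451 -> Y = -0.204 ✓
All samples match this transformation.

(d) -P²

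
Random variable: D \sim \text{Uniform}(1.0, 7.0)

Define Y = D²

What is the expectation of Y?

Using E[X²] = Var(X) + (E[X])²:
E[D] = 4
Var(D) = (7 - 1)^2/12 = 3
E[D²] = 3 + 4² = 3 + 16 = 19

19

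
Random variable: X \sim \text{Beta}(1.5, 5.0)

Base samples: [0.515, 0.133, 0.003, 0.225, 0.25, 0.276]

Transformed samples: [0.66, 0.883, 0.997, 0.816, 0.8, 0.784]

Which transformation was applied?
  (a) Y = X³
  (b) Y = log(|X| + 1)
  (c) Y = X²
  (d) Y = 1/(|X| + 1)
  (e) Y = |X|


Checking option (d) Y = 1/(|X| + 1):
  X = 0.515 -> Y = 0.66 ✓
  X = 0.133 -> Y = 0.883 ✓
  X = 0.003 -> Y = 0.997 ✓
All samples match this transformation.

(d) 1/(|X| + 1)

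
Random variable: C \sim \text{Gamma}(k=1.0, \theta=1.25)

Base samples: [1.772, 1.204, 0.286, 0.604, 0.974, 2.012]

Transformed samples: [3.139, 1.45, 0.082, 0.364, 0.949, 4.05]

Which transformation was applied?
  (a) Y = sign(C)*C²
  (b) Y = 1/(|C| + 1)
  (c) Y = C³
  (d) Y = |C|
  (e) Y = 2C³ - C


Checking option (a) Y = sign(C)*C²:
  C = 1.772 -> Y = 3.139 ✓
  C = 1.204 -> Y = 1.45 ✓
  C = 0.286 -> Y = 0.082 ✓
All samples match this transformation.

(a) sign(C)*C²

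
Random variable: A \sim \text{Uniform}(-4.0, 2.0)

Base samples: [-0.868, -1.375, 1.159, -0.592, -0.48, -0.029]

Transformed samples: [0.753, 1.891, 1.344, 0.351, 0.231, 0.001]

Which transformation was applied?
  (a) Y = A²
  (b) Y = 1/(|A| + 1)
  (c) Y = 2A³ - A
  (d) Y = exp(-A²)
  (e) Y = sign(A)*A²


Checking option (a) Y = A²:
  A = -0.868 -> Y = 0.753 ✓
  A = -1.375 -> Y = 1.891 ✓
  A = 1.159 -> Y = 1.344 ✓
All samples match this transformation.

(a) A²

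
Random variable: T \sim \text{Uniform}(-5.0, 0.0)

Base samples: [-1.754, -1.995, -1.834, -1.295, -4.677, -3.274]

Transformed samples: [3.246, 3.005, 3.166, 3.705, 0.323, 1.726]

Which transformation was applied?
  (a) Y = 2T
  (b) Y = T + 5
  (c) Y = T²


Checking option (b) Y = T + 5:
  T = -1.754 -> Y = 3.246 ✓
  T = -1.995 -> Y = 3.005 ✓
  T = -1.834 -> Y = 3.166 ✓
All samples match this transformation.

(b) T + 5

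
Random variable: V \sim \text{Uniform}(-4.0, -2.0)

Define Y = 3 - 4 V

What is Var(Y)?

For Y = aV + b: Var(Y) = a² * Var(V)
Var(V) = (-2 + 4)^2/12 = 0.33333333
Var(Y) = (-4)² * 0.33333333 = 16 * 0.33333333 = 5.3333333

5.3333333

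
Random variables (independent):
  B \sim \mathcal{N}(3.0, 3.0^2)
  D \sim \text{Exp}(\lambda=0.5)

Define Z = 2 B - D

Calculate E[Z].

E[Z] = 2*E[B] - 1*E[D]
E[B] = 3
E[D] = 2
E[Z] = 2*3 - 1*2 = 4

4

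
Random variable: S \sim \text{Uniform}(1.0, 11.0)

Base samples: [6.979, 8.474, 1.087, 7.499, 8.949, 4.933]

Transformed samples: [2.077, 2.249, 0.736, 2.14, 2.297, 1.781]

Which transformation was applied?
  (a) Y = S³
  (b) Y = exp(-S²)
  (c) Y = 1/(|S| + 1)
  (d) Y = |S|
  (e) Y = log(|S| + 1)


Checking option (e) Y = log(|S| + 1):
  S = 6.979 -> Y = 2.077 ✓
  S = 8.474 -> Y = 2.249 ✓
  S = 1.087 -> Y = 0.736 ✓
All samples match this transformation.

(e) log(|S| + 1)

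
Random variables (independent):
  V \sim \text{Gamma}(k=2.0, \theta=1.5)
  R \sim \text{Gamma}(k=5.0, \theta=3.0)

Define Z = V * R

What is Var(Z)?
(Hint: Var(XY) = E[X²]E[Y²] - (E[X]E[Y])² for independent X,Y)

Var(XY) = E[X²]E[Y²] - (E[X]E[Y])²
E[V] = 3, Var(V) = 4.5
E[R] = 15, Var(R) = 45
E[V²] = 4.5 + 3² = 13.5
E[R²] = 45 + 15² = 270
Var(Z) = 13.5*270 - (3*15)²
= 3645 - 2025 = 1620

1620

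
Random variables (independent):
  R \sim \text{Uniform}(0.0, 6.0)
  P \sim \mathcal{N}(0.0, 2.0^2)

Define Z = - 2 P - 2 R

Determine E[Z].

E[Z] = -2*E[R] - 2*E[P]
E[R] = 3
E[P] = 0
E[Z] = -2*3 - 2*0 = -6

-6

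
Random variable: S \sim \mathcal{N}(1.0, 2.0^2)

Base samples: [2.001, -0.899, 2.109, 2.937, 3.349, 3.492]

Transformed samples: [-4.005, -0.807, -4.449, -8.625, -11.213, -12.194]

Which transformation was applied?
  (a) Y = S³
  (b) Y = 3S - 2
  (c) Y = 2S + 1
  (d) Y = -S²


Checking option (d) Y = -S²:
  S = 2.001 -> Y = -4.005 ✓
  S = -0.899 -> Y = -0.807 ✓
  S = 2.109 -> Y = -4.449 ✓
All samples match this transformation.

(d) -S²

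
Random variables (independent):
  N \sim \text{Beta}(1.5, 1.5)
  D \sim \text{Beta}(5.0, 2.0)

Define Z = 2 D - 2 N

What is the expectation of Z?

E[Z] = -2*E[N] + 2*E[D]
E[N] = 0.5
E[D] = 0.71428571
E[Z] = -2*0.5 + 2*0.71428571 = 0.42857143

0.42857143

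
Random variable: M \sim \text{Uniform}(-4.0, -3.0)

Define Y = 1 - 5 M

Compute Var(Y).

For Y = aM + b: Var(Y) = a² * Var(M)
Var(M) = (-3 + 4)^2/12 = 0.083333333
Var(Y) = (-5)² * 0.083333333 = 25 * 0.083333333 = 2.0833333

2.0833333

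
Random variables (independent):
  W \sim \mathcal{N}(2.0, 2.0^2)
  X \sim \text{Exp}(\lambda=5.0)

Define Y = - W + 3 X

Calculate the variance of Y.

For independent RVs: Var(aX + bY) = a²Var(X) + b²Var(Y)
Var(W) = 4
Var(X) = 0.04
Var(Y) = (-1)²*4 + 3²*0.04
= 1*4 + 9*0.04 = 4.36

4.36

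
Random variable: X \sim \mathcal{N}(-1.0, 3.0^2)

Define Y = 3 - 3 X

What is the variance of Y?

For Y = aX + b: Var(Y) = a² * Var(X)
Var(X) = 3.0^2 = 9
Var(Y) = (-3)² * 9 = 9 * 9 = 81

81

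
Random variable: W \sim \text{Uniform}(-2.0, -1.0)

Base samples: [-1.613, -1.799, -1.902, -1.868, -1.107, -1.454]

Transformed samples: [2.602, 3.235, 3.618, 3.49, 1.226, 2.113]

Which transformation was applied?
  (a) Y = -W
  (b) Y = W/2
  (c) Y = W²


Checking option (c) Y = W²:
  W = -1.613 -> Y = 2.602 ✓
  W = -1.799 -> Y = 3.235 ✓
  W = -1.902 -> Y = 3.618 ✓
All samples match this transformation.

(c) W²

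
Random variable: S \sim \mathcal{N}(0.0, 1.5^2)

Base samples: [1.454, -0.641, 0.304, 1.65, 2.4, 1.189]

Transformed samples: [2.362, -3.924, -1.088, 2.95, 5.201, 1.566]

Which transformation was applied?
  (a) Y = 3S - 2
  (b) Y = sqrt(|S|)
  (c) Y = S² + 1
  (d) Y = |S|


Checking option (a) Y = 3S - 2:
  S = 1.454 -> Y = 2.362 ✓
  S = -0.641 -> Y = -3.924 ✓
  S = 0.304 -> Y = -1.088 ✓
All samples match this transformation.

(a) 3S - 2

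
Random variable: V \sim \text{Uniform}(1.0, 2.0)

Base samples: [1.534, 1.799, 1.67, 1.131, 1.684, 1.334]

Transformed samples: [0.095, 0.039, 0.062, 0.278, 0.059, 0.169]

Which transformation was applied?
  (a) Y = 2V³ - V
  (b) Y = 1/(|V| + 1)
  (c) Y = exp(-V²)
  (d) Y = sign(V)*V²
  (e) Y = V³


Checking option (c) Y = exp(-V²):
  V = 1.534 -> Y = 0.095 ✓
  V = 1.799 -> Y = 0.039 ✓
  V = 1.67 -> Y = 0.062 ✓
All samples match this transformation.

(c) exp(-V²)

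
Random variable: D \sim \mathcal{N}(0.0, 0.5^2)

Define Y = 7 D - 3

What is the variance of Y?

For Y = aD + b: Var(Y) = a² * Var(D)
Var(D) = 0.5^2 = 0.25
Var(Y) = 7² * 0.25 = 49 * 0.25 = 12.25

12.25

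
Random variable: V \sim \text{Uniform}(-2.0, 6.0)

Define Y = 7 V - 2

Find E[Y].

For Y = 7V - 2:
E[Y] = 7 * E[V] - 2
E[V] = (-2 + 6)/2 = 2
E[Y] = 7 * 2 - 2 = 12

12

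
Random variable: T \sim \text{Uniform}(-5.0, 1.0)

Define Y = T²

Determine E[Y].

Using E[X²] = Var(X) + (E[X])²:
E[T] = -2
Var(T) = (1 + 5)^2/12 = 3
E[T²] = 3 + (-2)² = 3 + 4 = 7

7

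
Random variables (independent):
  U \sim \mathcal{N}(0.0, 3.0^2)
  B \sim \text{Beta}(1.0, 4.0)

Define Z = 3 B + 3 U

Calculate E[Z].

E[Z] = 3*E[U] + 3*E[B]
E[U] = 0
E[B] = 0.2
E[Z] = 3*0 + 3*0.2 = 0.6

0.6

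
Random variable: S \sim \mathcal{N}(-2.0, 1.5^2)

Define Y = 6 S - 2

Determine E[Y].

For Y = 6S - 2:
E[Y] = 6 * E[S] - 2
E[S] = -2.0 = -2
E[Y] = 6 * (-2) - 2 = -14

-14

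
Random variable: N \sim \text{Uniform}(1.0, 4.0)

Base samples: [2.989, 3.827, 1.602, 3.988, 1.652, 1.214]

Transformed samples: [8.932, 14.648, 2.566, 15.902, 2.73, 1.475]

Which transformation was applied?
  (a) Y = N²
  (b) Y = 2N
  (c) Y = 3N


Checking option (a) Y = N²:
  N = 2.989 -> Y = 8.932 ✓
  N = 3.827 -> Y = 14.648 ✓
  N = 1.602 -> Y = 2.566 ✓
All samples match this transformation.

(a) N²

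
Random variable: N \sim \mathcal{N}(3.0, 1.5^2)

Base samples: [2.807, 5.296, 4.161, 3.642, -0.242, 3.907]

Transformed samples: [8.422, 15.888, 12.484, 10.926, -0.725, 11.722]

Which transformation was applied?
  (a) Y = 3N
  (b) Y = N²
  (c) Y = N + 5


Checking option (a) Y = 3N:
  N = 2.807 -> Y = 8.422 ✓
  N = 5.296 -> Y = 15.888 ✓
  N = 4.161 -> Y = 12.484 ✓
All samples match this transformation.

(a) 3N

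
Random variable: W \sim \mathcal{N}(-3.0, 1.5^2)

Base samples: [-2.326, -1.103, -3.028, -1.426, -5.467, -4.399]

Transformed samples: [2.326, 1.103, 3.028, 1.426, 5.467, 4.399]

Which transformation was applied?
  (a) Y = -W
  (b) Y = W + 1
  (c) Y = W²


Checking option (a) Y = -W:
  W = -2.326 -> Y = 2.326 ✓
  W = -1.103 -> Y = 1.103 ✓
  W = -3.028 -> Y = 3.028 ✓
All samples match this transformation.

(a) -W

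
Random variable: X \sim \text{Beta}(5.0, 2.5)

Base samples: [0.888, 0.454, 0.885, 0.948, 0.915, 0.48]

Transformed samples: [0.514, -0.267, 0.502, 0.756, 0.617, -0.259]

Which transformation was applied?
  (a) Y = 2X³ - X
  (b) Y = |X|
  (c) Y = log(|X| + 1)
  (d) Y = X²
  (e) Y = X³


Checking option (a) Y = 2X³ - X:
  X = 0.888 -> Y = 0.514 ✓
  X = 0.454 -> Y = -0.267 ✓
  X = 0.885 -> Y = 0.502 ✓
All samples match this transformation.

(a) 2X³ - X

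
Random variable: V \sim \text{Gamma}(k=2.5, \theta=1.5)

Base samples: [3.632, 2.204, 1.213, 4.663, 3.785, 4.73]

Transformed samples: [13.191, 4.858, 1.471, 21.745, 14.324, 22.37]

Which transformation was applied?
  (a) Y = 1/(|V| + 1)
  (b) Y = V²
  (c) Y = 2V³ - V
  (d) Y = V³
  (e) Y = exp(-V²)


Checking option (b) Y = V²:
  V = 3.632 -> Y = 13.191 ✓
  V = 2.204 -> Y = 4.858 ✓
  V = 1.213 -> Y = 1.471 ✓
All samples match this transformation.

(b) V²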